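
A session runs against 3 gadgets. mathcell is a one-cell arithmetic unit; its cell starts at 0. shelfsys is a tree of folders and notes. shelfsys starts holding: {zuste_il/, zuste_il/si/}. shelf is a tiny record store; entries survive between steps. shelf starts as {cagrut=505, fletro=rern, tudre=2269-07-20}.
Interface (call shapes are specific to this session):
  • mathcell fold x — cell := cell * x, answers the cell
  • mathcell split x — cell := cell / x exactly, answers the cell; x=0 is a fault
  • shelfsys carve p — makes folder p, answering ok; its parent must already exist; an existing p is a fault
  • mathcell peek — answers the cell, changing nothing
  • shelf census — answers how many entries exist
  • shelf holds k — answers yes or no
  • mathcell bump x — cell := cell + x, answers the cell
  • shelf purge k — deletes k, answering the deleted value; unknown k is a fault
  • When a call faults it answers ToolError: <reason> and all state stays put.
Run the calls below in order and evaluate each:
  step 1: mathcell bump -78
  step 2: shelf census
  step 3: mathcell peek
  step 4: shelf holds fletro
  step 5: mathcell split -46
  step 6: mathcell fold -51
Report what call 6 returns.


Answer: -1989/23

Derivation:
Invoking mathcell bump on x: -78, — result: -78.
Using shelf census, yielding 3.
I use mathcell peek(), and get -78.
I run shelf holds on k: fletro, → yes.
I run mathcell split on x: -46: 39/23.
Then mathcell fold on x: -51, and get -1989/23.


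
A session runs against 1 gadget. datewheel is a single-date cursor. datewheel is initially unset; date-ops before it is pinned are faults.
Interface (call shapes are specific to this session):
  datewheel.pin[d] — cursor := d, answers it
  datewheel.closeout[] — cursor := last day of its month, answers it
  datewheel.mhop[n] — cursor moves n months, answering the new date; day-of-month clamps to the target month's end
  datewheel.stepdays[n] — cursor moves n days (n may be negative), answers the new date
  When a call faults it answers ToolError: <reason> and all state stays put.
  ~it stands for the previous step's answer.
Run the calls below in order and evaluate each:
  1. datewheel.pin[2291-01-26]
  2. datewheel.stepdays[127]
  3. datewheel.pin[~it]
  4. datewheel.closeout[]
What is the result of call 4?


·→ datewheel.pin(d: 2291-01-26)
·← 2291-01-26
·→ datewheel.stepdays(n: 127)
·← 2291-06-02
·→ datewheel.pin(d: ~it)
·← 2291-06-02
·→ datewheel.closeout()
·← 2291-06-30

Answer: 2291-06-30


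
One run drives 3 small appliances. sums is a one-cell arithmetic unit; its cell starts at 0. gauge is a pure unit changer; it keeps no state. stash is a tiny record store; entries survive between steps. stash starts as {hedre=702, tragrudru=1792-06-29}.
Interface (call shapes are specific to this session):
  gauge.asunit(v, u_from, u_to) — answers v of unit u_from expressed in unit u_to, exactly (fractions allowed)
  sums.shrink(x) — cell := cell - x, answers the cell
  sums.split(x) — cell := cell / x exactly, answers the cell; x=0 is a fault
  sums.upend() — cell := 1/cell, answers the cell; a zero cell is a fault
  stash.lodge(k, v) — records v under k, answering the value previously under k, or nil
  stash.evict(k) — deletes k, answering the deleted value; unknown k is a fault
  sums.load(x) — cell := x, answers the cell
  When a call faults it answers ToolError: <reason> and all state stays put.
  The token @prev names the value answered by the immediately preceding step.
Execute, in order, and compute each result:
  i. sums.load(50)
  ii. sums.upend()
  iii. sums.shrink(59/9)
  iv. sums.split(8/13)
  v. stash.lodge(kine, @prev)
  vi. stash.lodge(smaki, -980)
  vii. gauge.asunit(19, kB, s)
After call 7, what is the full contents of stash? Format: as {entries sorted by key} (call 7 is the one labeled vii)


-- sums.load(x='50') ~> 50
-- sums.upend() ~> 1/50
-- sums.shrink(x='59/9') ~> -2941/450
-- sums.split(x='8/13') ~> -38233/3600
-- stash.lodge(k='kine', v='@prev') ~> nil
-- stash.lodge(k='smaki', v='-980') ~> nil
-- gauge.asunit(v='19', u_from='kB', u_to='s') ~> ToolError: incompatible units

Answer: {hedre=702, kine=-38233/3600, smaki=-980, tragrudru=1792-06-29}


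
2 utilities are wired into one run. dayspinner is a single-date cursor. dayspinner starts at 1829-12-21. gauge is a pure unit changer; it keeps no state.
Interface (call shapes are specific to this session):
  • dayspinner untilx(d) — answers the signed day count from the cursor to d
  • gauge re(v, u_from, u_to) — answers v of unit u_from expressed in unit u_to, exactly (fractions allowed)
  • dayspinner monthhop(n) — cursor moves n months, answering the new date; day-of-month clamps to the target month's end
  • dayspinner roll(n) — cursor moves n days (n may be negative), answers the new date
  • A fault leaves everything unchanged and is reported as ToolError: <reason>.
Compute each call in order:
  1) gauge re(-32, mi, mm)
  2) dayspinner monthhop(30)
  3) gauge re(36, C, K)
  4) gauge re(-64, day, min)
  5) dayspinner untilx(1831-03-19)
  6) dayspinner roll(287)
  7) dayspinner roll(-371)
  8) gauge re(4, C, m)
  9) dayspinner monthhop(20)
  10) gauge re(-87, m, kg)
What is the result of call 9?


Answer: 1833-11-29

Derivation:
I invoke gauge re passing v→-32, u_from→mi, u_to→mm: -51499008.
I call dayspinner monthhop passing n→30, and observe 1832-06-21.
Then gauge re passing v→36, u_from→C, u_to→K, → 6183/20.
I run gauge re passing v→-64, u_from→day, u_to→min, and get -92160.
Invoking dayspinner untilx passing d→1831-03-19, which returns -460.
I call dayspinner roll passing n→287, which returns 1833-04-04.
Then dayspinner roll passing n→-371, giving 1832-03-29.
I call gauge re passing v→4, u_from→C, u_to→m, — result: ToolError: incompatible units.
I invoke dayspinner monthhop passing n→20, — result: 1833-11-29.
Now I run gauge re passing v→-87, u_from→m, u_to→kg, and observe ToolError: incompatible units.


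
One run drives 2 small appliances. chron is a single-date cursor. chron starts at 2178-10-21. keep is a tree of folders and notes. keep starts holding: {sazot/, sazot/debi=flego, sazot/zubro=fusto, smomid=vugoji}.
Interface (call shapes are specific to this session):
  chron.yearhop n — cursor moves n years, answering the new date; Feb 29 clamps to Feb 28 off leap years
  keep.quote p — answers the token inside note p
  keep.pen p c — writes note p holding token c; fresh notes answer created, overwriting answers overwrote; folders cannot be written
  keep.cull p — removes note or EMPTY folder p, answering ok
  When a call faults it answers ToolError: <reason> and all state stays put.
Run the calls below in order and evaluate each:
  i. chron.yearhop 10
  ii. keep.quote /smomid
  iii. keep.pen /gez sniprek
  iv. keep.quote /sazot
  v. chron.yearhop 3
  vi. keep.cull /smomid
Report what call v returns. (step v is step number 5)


Answer: 2191-10-21

Derivation:
→ yearhop(n: 10)
← 2188-10-21
→ quote(p: /smomid)
← vugoji
→ pen(p: /gez, c: sniprek)
← created
→ quote(p: /sazot)
← ToolError: is a directory
→ yearhop(n: 3)
← 2191-10-21
→ cull(p: /smomid)
← ok


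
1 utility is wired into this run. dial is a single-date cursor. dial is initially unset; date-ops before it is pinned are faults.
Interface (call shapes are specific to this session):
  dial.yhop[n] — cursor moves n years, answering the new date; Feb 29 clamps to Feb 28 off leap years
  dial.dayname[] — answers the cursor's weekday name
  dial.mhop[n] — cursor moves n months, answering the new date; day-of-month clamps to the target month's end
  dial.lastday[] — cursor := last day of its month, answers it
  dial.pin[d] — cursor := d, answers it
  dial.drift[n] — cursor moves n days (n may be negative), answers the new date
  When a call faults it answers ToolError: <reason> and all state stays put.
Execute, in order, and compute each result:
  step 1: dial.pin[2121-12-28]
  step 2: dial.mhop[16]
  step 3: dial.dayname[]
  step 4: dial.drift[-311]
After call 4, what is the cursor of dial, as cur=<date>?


Answer: cur=2122-06-21

Derivation:
Do: dial.pin[2121-12-28]
See: 2121-12-28
Do: dial.mhop[16]
See: 2123-04-28
Do: dial.dayname[]
See: Wednesday
Do: dial.drift[-311]
See: 2122-06-21


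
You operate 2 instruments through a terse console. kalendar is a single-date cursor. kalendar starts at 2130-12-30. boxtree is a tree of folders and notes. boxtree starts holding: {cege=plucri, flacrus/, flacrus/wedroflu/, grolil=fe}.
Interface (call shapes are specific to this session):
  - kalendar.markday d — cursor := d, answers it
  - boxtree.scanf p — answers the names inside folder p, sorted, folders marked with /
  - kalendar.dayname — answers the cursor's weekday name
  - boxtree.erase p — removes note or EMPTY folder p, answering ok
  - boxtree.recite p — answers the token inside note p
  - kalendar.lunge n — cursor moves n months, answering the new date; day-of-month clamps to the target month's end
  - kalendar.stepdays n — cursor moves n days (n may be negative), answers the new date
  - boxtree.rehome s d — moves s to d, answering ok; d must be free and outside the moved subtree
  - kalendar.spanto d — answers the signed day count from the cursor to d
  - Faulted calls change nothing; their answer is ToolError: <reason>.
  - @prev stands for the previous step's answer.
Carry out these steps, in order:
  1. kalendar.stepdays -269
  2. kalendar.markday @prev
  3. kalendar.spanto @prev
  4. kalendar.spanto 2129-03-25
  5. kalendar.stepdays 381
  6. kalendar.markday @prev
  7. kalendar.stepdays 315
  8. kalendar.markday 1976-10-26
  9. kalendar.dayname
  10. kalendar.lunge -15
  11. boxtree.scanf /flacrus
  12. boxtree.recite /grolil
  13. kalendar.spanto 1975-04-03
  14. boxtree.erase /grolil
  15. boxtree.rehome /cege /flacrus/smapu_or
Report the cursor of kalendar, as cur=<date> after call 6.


> kalendar.stepdays n→-269
:: 2130-04-05
> kalendar.markday d→@prev
:: 2130-04-05
> kalendar.spanto d→@prev
:: 0
> kalendar.spanto d→2129-03-25
:: -376
> kalendar.stepdays n→381
:: 2131-04-21
> kalendar.markday d→@prev
:: 2131-04-21
> kalendar.stepdays n→315
:: 2132-03-01
> kalendar.markday d→1976-10-26
:: 1976-10-26
> kalendar.dayname
:: Tuesday
> kalendar.lunge n→-15
:: 1975-07-26
> boxtree.scanf p→/flacrus
:: [wedroflu/]
> boxtree.recite p→/grolil
:: fe
> kalendar.spanto d→1975-04-03
:: -114
> boxtree.erase p→/grolil
:: ok
> boxtree.rehome s→/cege d→/flacrus/smapu_or
:: ok

Answer: cur=2131-04-21


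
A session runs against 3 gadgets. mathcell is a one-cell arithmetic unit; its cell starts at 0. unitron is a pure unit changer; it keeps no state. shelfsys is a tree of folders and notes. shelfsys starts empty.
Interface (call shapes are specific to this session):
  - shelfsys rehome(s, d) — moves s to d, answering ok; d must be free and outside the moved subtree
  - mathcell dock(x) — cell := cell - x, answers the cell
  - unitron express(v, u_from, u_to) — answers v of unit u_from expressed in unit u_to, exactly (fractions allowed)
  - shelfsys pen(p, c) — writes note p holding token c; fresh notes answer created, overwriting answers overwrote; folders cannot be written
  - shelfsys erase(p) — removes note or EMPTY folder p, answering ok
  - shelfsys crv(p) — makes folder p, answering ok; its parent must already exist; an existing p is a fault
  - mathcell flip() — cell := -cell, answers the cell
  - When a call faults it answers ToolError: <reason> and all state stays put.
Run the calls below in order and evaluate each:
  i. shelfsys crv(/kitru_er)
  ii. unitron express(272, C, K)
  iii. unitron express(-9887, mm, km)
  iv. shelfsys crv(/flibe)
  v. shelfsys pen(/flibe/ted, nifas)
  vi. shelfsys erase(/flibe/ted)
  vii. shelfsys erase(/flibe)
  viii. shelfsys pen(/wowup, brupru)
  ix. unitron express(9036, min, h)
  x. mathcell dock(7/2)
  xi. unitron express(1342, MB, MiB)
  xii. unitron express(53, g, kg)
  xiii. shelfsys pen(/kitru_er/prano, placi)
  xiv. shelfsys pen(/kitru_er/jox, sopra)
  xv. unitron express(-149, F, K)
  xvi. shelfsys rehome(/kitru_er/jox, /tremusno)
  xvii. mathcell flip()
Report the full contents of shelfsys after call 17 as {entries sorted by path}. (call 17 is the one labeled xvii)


Answer: {kitru_er/, kitru_er/prano=placi, tremusno=sopra, wowup=brupru}

Derivation:
~$ shelfsys crv p=/kitru_er
:: ok
~$ unitron express v=272 u_from=C u_to=K
:: 10903/20
~$ unitron express v=-9887 u_from=mm u_to=km
:: -9887/1000000
~$ shelfsys crv p=/flibe
:: ok
~$ shelfsys pen p=/flibe/ted c=nifas
:: created
~$ shelfsys erase p=/flibe/ted
:: ok
~$ shelfsys erase p=/flibe
:: ok
~$ shelfsys pen p=/wowup c=brupru
:: created
~$ unitron express v=9036 u_from=min u_to=h
:: 753/5
~$ mathcell dock x=7/2
:: -7/2
~$ unitron express v=1342 u_from=MB u_to=MiB
:: 10484375/8192
~$ unitron express v=53 u_from=g u_to=kg
:: 53/1000
~$ shelfsys pen p=/kitru_er/prano c=placi
:: created
~$ shelfsys pen p=/kitru_er/jox c=sopra
:: created
~$ unitron express v=-149 u_from=F u_to=K
:: 31067/180
~$ shelfsys rehome s=/kitru_er/jox d=/tremusno
:: ok
~$ mathcell flip
:: 7/2


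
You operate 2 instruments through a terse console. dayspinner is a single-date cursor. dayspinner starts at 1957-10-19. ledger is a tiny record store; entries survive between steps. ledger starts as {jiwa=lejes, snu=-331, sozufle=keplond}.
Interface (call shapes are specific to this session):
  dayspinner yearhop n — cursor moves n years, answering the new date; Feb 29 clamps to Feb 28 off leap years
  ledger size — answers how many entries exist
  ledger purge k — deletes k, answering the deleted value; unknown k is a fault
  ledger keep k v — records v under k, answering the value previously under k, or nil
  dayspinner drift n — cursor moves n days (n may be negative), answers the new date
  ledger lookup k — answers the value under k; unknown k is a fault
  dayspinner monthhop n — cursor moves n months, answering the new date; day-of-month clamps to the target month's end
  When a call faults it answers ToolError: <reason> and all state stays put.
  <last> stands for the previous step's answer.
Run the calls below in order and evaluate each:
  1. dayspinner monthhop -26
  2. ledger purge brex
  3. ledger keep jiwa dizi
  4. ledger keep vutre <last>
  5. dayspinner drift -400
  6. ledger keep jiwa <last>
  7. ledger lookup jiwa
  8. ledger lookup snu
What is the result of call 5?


→ dayspinner monthhop(n→-26)
← 1955-08-19
→ ledger purge(k→brex)
← ToolError: no such key brex
→ ledger keep(k→jiwa, v→dizi)
← lejes
→ ledger keep(k→vutre, v→<last>)
← nil
→ dayspinner drift(n→-400)
← 1954-07-15
→ ledger keep(k→jiwa, v→<last>)
← dizi
→ ledger lookup(k→jiwa)
← 1954-07-15
→ ledger lookup(k→snu)
← -331

Answer: 1954-07-15


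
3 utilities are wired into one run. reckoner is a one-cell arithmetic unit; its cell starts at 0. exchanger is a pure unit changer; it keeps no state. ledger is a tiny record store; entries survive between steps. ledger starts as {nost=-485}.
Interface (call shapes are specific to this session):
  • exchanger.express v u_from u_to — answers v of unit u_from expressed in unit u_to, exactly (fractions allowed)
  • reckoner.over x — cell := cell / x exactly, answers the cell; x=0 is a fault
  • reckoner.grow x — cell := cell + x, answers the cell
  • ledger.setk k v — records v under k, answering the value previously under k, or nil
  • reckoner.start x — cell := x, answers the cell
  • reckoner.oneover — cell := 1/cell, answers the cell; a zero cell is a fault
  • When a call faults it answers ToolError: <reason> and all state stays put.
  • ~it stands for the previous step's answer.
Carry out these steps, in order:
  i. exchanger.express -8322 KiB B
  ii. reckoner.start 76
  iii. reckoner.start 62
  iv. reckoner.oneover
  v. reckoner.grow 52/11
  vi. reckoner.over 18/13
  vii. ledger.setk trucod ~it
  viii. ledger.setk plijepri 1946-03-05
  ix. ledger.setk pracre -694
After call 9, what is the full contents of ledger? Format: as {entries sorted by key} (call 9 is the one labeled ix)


% exchanger.express v=-8322 u_from=KiB u_to=B
  -8521728
% reckoner.start x=76
  76
% reckoner.start x=62
  62
% reckoner.oneover
  1/62
% reckoner.grow x=52/11
  3235/682
% reckoner.over x=18/13
  42055/12276
% ledger.setk k=trucod v=~it
  nil
% ledger.setk k=plijepri v=1946-03-05
  nil
% ledger.setk k=pracre v=-694
  nil

Answer: {nost=-485, plijepri=1946-03-05, pracre=-694, trucod=42055/12276}


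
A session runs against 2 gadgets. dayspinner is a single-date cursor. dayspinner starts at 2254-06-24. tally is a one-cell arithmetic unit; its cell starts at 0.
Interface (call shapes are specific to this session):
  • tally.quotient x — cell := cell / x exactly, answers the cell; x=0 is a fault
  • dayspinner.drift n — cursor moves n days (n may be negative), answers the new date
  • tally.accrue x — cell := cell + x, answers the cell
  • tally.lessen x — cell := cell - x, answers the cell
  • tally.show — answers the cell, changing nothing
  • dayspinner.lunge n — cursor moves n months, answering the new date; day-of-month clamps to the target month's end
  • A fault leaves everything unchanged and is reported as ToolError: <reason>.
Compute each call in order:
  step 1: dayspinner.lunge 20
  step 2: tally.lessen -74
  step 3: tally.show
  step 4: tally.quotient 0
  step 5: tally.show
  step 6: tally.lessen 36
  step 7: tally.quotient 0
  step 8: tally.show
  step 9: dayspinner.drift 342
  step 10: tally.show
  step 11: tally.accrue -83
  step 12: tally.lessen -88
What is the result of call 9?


Answer: 2257-01-31

Derivation:
! dayspinner.lunge(n=20) => 2256-02-24
! tally.lessen(x=-74) => 74
! tally.show() => 74
! tally.quotient(x=0) => ToolError: division by zero
! tally.show() => 74
! tally.lessen(x=36) => 38
! tally.quotient(x=0) => ToolError: division by zero
! tally.show() => 38
! dayspinner.drift(n=342) => 2257-01-31
! tally.show() => 38
! tally.accrue(x=-83) => -45
! tally.lessen(x=-88) => 43


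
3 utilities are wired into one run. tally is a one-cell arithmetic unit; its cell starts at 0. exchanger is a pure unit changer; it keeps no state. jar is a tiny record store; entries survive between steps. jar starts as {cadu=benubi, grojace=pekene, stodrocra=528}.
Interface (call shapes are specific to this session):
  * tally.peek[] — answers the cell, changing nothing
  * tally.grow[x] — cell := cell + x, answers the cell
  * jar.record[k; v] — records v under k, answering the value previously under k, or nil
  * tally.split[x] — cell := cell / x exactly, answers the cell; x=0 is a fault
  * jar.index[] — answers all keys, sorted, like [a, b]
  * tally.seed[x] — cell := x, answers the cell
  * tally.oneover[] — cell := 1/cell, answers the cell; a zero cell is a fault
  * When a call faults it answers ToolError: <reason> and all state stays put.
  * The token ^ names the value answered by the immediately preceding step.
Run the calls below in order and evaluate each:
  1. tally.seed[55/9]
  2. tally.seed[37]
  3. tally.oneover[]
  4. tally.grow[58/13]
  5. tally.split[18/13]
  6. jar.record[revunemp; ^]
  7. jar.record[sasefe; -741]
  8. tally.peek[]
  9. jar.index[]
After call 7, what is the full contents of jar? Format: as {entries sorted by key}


Answer: {cadu=benubi, grojace=pekene, revunemp=2159/666, sasefe=-741, stodrocra=528}

Derivation:
Step: tally.seed[x→55/9]
Result: 55/9
Step: tally.seed[x→37]
Result: 37
Step: tally.oneover[]
Result: 1/37
Step: tally.grow[x→58/13]
Result: 2159/481
Step: tally.split[x→18/13]
Result: 2159/666
Step: jar.record[k→revunemp; v→^]
Result: nil
Step: jar.record[k→sasefe; v→-741]
Result: nil
Step: tally.peek[]
Result: 2159/666
Step: jar.index[]
Result: [cadu, grojace, revunemp, sasefe, stodrocra]


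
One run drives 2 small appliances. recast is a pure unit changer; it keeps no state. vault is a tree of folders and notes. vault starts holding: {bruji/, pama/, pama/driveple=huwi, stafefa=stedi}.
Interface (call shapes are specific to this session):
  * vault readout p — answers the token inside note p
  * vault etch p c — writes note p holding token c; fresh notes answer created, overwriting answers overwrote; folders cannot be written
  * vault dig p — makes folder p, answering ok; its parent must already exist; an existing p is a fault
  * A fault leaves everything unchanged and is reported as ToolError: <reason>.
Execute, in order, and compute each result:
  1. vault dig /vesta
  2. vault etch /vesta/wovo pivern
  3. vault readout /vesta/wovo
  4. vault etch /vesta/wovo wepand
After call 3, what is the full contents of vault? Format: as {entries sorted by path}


Answer: {bruji/, pama/, pama/driveple=huwi, stafefa=stedi, vesta/, vesta/wovo=pivern}

Derivation:
;; 1. vault dig(/vesta) == ok
;; 2. vault etch(/vesta/wovo, pivern) == created
;; 3. vault readout(/vesta/wovo) == pivern
;; 4. vault etch(/vesta/wovo, wepand) == overwrote


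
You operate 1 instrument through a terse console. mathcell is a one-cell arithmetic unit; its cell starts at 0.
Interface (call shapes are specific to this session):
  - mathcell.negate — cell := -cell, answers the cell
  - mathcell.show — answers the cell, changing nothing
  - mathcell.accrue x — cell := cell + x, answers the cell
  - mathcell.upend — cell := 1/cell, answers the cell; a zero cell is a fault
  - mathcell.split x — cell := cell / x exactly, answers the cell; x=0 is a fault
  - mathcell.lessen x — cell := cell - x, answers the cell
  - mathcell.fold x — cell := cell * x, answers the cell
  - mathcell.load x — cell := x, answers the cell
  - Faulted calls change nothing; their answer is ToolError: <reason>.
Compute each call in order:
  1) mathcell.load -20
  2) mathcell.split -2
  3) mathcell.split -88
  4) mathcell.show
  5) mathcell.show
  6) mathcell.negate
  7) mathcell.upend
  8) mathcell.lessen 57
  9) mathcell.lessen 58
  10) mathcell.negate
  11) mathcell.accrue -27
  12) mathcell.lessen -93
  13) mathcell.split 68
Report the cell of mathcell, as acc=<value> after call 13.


Answer: acc=861/340

Derivation:
Act: load[x=-20]
Obs: -20
Act: split[x=-2]
Obs: 10
Act: split[x=-88]
Obs: -5/44
Act: show[]
Obs: -5/44
Act: show[]
Obs: -5/44
Act: negate[]
Obs: 5/44
Act: upend[]
Obs: 44/5
Act: lessen[x=57]
Obs: -241/5
Act: lessen[x=58]
Obs: -531/5
Act: negate[]
Obs: 531/5
Act: accrue[x=-27]
Obs: 396/5
Act: lessen[x=-93]
Obs: 861/5
Act: split[x=68]
Obs: 861/340


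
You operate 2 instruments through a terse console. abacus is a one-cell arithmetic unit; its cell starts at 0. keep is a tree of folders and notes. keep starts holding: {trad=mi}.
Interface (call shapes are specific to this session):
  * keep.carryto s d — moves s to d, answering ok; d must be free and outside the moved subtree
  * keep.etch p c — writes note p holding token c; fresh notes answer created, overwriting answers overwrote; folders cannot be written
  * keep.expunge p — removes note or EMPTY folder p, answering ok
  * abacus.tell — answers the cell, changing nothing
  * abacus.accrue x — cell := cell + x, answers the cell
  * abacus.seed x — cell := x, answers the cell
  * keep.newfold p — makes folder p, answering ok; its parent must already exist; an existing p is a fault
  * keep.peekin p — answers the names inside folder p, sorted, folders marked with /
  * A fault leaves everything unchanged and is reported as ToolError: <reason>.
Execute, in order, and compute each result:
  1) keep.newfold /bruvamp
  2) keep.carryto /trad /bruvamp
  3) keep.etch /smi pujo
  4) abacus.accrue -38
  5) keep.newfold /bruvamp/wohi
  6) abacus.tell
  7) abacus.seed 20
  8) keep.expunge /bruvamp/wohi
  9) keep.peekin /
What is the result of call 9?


Answer: [bruvamp/, smi, trad]

Derivation:
~$ newfold p→/bruvamp
:: ok
~$ carryto s→/trad d→/bruvamp
:: ToolError: exists
~$ etch p→/smi c→pujo
:: created
~$ accrue x→-38
:: -38
~$ newfold p→/bruvamp/wohi
:: ok
~$ tell
:: -38
~$ seed x→20
:: 20
~$ expunge p→/bruvamp/wohi
:: ok
~$ peekin p→/
:: [bruvamp/, smi, trad]


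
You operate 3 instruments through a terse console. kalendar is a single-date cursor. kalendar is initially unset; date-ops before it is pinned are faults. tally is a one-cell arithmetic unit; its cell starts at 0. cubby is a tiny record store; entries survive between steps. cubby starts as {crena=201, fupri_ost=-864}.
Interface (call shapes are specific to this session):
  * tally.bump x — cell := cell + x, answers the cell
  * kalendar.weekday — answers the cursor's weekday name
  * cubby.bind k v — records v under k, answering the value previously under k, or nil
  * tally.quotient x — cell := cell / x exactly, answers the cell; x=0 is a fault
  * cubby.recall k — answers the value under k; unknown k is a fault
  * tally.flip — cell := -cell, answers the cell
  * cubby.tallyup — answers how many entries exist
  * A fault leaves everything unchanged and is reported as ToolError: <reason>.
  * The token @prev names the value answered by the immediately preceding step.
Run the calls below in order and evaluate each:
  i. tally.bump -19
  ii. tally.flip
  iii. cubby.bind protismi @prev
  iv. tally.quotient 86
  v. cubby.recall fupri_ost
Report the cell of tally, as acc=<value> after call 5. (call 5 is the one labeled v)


I run tally.bump using -19: -19.
Calling tally.flip(), and see 19.
Then cubby.bind using protismi, @prev, which returns nil.
Invoking tally.quotient using 86, yielding 19/86.
Calling cubby.recall using fupri_ost, and get -864.

Answer: acc=19/86


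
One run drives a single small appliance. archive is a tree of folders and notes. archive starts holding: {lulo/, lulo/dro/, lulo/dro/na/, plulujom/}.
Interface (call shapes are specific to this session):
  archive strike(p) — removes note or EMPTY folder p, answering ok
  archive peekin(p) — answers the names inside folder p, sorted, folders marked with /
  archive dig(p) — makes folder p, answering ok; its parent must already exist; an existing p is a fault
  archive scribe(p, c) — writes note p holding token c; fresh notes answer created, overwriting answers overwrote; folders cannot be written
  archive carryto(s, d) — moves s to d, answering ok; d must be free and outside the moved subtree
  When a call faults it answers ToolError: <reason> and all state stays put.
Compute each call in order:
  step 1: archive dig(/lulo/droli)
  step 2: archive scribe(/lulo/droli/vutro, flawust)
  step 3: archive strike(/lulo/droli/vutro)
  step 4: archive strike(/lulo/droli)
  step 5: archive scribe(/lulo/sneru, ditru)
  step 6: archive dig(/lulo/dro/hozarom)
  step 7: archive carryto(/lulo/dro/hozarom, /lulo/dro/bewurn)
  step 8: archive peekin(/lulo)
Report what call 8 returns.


Then archive dig with /lulo/droli, which returns ok.
I try archive scribe with /lulo/droli/vutro, flawust, which returns created.
I invoke archive strike with /lulo/droli/vutro, → ok.
Next I call archive strike with /lulo/droli, yielding ok.
Invoking archive scribe with /lulo/sneru, ditru, and observe created.
I call archive dig with /lulo/dro/hozarom, and observe ok.
I run archive carryto with /lulo/dro/hozarom, /lulo/dro/bewurn, and get ok.
Now I run archive peekin with /lulo: [dro/, sneru].

Answer: [dro/, sneru]


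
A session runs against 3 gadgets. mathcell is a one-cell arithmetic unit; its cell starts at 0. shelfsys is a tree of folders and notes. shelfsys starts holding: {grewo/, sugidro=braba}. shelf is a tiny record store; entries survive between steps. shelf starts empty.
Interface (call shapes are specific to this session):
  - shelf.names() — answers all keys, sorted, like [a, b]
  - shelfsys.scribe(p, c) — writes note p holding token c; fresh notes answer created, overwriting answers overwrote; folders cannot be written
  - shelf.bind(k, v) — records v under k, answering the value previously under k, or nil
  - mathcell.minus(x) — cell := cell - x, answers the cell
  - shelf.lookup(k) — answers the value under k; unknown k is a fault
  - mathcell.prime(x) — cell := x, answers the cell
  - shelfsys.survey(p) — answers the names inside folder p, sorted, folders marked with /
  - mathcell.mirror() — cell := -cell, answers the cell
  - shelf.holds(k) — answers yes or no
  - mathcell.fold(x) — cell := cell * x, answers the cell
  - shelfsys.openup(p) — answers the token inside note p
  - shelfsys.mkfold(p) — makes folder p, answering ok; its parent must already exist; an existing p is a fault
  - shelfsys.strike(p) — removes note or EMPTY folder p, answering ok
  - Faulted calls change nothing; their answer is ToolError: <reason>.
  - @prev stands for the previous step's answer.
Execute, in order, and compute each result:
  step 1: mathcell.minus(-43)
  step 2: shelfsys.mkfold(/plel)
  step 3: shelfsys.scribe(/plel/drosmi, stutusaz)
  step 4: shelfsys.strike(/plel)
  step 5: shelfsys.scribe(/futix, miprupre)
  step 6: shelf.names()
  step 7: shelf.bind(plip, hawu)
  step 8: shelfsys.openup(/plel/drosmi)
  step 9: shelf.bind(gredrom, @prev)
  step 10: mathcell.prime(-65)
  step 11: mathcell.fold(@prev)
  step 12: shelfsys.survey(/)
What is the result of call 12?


Calling mathcell.minus using x→-43, which returns 43.
Invoking shelfsys.mkfold using p→/plel, — result: ok.
I invoke shelfsys.scribe using p→/plel/drosmi, c→stutusaz, and see created.
Then shelfsys.strike using p→/plel, and see ToolError: not empty.
I use shelfsys.scribe using p→/futix, c→miprupre, and see created.
I call shelf.names, — result: [].
I call shelf.bind using k→plip, v→hawu, giving nil.
I run shelfsys.openup using p→/plel/drosmi, yielding stutusaz.
I call shelf.bind using k→gredrom, v→@prev: nil.
Next I call mathcell.prime using x→-65, giving -65.
Invoking mathcell.fold using x→@prev, giving 4225.
Next I call shelfsys.survey using p→/, and get [futix, grewo/, plel/, sugidro].

Answer: [futix, grewo/, plel/, sugidro]


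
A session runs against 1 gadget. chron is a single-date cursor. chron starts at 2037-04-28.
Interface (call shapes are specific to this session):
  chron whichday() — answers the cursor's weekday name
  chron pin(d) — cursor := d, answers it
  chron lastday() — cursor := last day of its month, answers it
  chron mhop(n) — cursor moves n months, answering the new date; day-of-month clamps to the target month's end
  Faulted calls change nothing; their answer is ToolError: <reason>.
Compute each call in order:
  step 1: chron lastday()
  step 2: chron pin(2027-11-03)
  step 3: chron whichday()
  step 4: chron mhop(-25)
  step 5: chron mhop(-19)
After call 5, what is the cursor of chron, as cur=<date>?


Answer: cur=2024-03-03

Derivation:
>>> chron lastday
[out] 2037-04-30
>>> chron pin 2027-11-03
[out] 2027-11-03
>>> chron whichday
[out] Wednesday
>>> chron mhop -25
[out] 2025-10-03
>>> chron mhop -19
[out] 2024-03-03


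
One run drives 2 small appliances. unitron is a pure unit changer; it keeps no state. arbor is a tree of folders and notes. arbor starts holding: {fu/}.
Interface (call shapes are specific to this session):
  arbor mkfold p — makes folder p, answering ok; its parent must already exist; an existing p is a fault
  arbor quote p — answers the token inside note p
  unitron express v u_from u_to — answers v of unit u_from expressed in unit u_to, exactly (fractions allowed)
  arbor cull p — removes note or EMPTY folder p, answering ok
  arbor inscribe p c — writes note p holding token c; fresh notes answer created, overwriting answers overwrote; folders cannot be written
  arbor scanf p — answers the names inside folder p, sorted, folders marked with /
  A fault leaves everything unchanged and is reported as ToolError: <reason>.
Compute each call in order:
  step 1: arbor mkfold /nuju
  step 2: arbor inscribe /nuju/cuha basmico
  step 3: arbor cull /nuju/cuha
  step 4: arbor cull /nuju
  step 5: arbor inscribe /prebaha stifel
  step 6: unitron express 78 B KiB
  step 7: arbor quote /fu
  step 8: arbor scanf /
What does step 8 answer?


Answer: [fu/, prebaha]

Derivation:
==> arbor mkfold(p: /nuju)
<== ok
==> arbor inscribe(p: /nuju/cuha, c: basmico)
<== created
==> arbor cull(p: /nuju/cuha)
<== ok
==> arbor cull(p: /nuju)
<== ok
==> arbor inscribe(p: /prebaha, c: stifel)
<== created
==> unitron express(v: 78, u_from: B, u_to: KiB)
<== 39/512
==> arbor quote(p: /fu)
<== ToolError: is a directory
==> arbor scanf(p: /)
<== [fu/, prebaha]


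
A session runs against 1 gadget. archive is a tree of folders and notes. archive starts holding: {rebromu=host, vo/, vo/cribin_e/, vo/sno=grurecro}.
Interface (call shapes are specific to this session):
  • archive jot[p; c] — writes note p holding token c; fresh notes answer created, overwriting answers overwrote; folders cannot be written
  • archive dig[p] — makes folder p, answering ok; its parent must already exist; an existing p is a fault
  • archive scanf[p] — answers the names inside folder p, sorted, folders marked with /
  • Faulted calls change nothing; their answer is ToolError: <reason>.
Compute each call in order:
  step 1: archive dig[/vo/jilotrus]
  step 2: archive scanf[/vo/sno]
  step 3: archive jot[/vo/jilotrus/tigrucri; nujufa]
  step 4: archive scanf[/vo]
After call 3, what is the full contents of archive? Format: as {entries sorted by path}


Answer: {rebromu=host, vo/, vo/cribin_e/, vo/jilotrus/, vo/jilotrus/tigrucri=nujufa, vo/sno=grurecro}

Derivation:
Do: archive dig[p→/vo/jilotrus]
See: ok
Do: archive scanf[p→/vo/sno]
See: ToolError: not a directory
Do: archive jot[p→/vo/jilotrus/tigrucri; c→nujufa]
See: created
Do: archive scanf[p→/vo]
See: [cribin_e/, jilotrus/, sno]


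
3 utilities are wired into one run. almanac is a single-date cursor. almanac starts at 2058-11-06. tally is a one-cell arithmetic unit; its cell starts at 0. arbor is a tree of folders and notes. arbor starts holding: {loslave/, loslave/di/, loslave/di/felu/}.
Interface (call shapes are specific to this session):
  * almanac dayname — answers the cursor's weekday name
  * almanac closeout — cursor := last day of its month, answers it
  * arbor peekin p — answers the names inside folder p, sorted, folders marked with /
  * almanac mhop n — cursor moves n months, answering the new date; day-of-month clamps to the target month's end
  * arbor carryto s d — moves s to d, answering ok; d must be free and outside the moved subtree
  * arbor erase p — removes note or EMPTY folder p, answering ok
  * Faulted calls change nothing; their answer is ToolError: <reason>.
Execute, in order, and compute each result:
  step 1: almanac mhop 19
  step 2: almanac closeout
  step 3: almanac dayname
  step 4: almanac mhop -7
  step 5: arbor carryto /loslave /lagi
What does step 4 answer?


% almanac mhop(n→19) -> 2060-06-06
% almanac closeout() -> 2060-06-30
% almanac dayname() -> Wednesday
% almanac mhop(n→-7) -> 2059-11-30
% arbor carryto(s→/loslave, d→/lagi) -> ok

Answer: 2059-11-30


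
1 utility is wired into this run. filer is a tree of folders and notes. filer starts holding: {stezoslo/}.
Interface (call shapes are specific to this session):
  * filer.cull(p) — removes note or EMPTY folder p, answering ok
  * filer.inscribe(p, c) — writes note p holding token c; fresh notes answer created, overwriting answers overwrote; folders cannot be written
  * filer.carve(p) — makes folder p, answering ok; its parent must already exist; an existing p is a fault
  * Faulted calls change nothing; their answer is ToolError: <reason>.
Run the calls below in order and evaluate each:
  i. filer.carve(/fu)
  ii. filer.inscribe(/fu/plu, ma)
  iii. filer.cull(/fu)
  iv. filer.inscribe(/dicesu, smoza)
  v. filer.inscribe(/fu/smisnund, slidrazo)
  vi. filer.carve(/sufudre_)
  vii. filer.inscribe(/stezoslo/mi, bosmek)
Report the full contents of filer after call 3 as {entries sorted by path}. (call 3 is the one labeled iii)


-> carve(p: /fu)
<- ok
-> inscribe(p: /fu/plu, c: ma)
<- created
-> cull(p: /fu)
<- ToolError: not empty
-> inscribe(p: /dicesu, c: smoza)
<- created
-> inscribe(p: /fu/smisnund, c: slidrazo)
<- created
-> carve(p: /sufudre_)
<- ok
-> inscribe(p: /stezoslo/mi, c: bosmek)
<- created

Answer: {fu/, fu/plu=ma, stezoslo/}


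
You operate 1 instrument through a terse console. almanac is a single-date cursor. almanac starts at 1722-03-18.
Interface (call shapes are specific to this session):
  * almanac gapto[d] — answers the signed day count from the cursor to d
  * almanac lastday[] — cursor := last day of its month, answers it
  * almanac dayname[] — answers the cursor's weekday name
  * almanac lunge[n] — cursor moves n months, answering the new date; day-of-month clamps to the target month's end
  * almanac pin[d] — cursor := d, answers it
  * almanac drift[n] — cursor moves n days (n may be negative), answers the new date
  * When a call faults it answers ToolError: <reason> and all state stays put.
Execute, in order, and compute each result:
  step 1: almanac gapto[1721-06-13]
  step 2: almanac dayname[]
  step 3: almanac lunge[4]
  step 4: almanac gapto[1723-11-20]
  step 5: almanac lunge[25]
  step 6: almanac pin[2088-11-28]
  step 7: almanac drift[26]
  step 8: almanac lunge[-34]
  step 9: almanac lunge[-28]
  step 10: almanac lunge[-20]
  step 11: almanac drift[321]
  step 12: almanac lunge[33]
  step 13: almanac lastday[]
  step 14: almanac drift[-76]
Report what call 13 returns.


Answer: 2085-10-31

Derivation:
I try almanac gapto(d=1721-06-13): -278.
Next I call almanac dayname, and get Wednesday.
I use almanac lunge(n=4), — result: 1722-07-18.
I use almanac gapto(d=1723-11-20), and get 490.
Invoking almanac lunge(n=25): 1724-08-18.
Invoking almanac pin(d=2088-11-28), giving 2088-11-28.
I call almanac drift(n=26), yielding 2088-12-24.
Invoking almanac lunge(n=-34): 2086-02-24.
I call almanac lunge(n=-28), giving 2083-10-24.
Calling almanac lunge(n=-20), and observe 2082-02-24.
Next I call almanac drift(n=321), and observe 2083-01-11.
Next I call almanac lunge(n=33), giving 2085-10-11.
Then almanac lastday(), giving 2085-10-31.
Calling almanac drift(n=-76): 2085-08-16.


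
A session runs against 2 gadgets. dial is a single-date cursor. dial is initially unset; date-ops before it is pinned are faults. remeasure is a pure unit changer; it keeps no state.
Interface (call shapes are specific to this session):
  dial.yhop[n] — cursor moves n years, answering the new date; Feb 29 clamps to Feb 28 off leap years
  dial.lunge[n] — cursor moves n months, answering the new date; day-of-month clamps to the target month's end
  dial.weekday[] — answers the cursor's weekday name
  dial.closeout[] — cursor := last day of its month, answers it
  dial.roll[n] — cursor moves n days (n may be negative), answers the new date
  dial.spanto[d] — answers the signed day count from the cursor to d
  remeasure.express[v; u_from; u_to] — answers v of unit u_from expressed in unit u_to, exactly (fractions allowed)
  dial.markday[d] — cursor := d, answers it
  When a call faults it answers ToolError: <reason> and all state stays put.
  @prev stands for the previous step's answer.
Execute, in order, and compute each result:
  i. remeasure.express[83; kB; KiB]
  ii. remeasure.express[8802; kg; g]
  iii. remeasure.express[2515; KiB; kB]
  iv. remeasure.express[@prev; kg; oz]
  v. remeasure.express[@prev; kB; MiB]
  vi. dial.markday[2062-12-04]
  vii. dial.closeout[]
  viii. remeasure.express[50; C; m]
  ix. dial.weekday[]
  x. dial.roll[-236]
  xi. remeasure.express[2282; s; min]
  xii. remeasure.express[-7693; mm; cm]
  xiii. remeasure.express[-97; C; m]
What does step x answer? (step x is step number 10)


$ express v=83 u_from=kB u_to=KiB
:: 10375/128
$ express v=8802 u_from=kg u_to=g
:: 8802000
$ express v=2515 u_from=KiB u_to=kB
:: 64384/25
$ express v=@prev u_from=kg u_to=oz
:: 4120576000000/45359237
$ express v=@prev u_from=kB u_to=MiB
:: 3929687500/45359237
$ markday d=2062-12-04
:: 2062-12-04
$ closeout
:: 2062-12-31
$ express v=50 u_from=C u_to=m
:: ToolError: incompatible units
$ weekday
:: Sunday
$ roll n=-236
:: 2062-05-09
$ express v=2282 u_from=s u_to=min
:: 1141/30
$ express v=-7693 u_from=mm u_to=cm
:: -7693/10
$ express v=-97 u_from=C u_to=m
:: ToolError: incompatible units

Answer: 2062-05-09
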